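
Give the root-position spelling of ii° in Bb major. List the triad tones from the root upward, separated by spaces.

C Eb Gb

The root, C, is scale degree 2 — the same note in Bb major and Bb minor; only the chord quality changes. Stacking thirds in Bb minor on C gives C–Eb–Gb.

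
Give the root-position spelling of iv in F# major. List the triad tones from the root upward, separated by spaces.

iv is built on scale degree 4, which is B in both F# major and its parallel. Building the minor chord from the parallel minor on B: B–D–F#.

B D F#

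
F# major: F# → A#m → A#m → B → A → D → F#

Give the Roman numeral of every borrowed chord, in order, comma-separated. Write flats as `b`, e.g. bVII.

bIII, bVI

F# major has the diatonic set F#, G#m, A#m, B, C#, D#m, E#dim. Of the given chords, F#, A#m and B are diatonic. But A (A–C#–E) is foreign: the diatonic iii on degree 3 is A#m, whereas A comes from F# minor. It is labeled bIII. D (D–F#–A) doesn't fit — on degree 6 F# major would have D#m (vi). D is the degree-6 chord of F# minor, so it is the borrowed bVI.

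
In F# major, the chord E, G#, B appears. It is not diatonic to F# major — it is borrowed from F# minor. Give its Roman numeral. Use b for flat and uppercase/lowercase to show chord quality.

bVII

In F# major scale degree 7 is E#; E is its lowered form, from F# minor. Diatonically F# major has E#dim (vii°) on that degree; E–G#–B is instead the major chord native to F# minor, so it takes the label bVII.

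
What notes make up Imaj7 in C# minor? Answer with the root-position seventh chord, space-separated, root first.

The root, C#, is scale degree 1 — the same note in C# minor and C# major; only the chord quality changes. In C# major the chord on C# is C#–E#–G#–B#.

C# E# G# B#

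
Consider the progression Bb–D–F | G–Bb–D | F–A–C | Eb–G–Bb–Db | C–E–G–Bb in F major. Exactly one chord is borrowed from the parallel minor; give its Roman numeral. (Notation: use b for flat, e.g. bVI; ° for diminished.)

The diatonic triads in F major are F, Gm, Am, Bb, C, Dm, Edim. Of the given chords, Bb–D–F = Bb, G–Bb–D = Gm, F–A–C = F and C–E–G–Bb = C7 are diatonic. But Eb–G–Bb–Db is foreign: the diatonic vii° on degree 7 is Edim, whereas Eb7 comes from F minor. It is labeled bVII7.

bVII7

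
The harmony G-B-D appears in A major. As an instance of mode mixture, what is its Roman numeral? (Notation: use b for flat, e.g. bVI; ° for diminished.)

The root G is the lowered 7th scale degree — diatonically A major has G# there. G–B–D is a major chord — the form found in A minor, not the diatonic vii° (G#dim). Borrowed into A major it is written bVII.

bVII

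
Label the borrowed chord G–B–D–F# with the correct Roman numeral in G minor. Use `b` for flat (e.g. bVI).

Imaj7

The root G is the diatonic 1st degree of G minor; the borrowing shows in the chord quality. Diatonically G minor has Gm (i) on that degree; G–B–D–F# is instead the major-seventh chord native to G major, so it takes the label Imaj7.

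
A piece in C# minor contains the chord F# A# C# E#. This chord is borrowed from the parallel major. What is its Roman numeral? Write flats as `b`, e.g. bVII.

F# is scale degree 4 in C# minor. F#–A#–C#–E# is a major-seventh chord — the form found in C# major, not the diatonic iv (F#m). Borrowed into C# minor it is written IVmaj7.

IVmaj7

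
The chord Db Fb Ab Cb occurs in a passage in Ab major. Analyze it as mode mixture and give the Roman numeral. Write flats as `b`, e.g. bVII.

iv7

Db is scale degree 4 in Ab major. The diatonic chord on degree 4 would be Db (IV), but Db–Fb–Ab–Cb is the minor-seventh chord from Ab minor. As a borrowed chord it is labeled iv7.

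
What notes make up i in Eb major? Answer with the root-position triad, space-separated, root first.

Eb Gb Bb

The root, Eb, is scale degree 1 — the same note in Eb major and Eb minor; only the chord quality changes. Stacking thirds in Eb minor on Eb gives Eb–Gb–Bb.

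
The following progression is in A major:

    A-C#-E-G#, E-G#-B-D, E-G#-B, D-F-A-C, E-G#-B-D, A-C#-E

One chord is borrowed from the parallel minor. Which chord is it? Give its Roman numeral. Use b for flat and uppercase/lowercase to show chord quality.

The diatonic triads in A major are A, Bm, C#m, D, E, F#m, G#dim. A–C#–E–G# = Amaj7, E–G#–B–D = E7, E–G#–B = E and A–C#–E = A are all diatonic. D–F–A–C doesn't fit — on degree 4 A major would have D (IV). Dm7 is the degree-4 chord of A minor, so it is the borrowed iv7.

iv7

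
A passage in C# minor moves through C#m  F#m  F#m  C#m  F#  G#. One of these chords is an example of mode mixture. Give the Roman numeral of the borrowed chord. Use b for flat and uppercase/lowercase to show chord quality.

IV

In C# minor (with V from harmonic minor) the diatonic chords are C#m, D#dim, E, F#m, G#, A, B. C#m, F#m and G# all belong to that set. But F# (F#–A#–C#) is foreign: the diatonic iv on degree 4 is F#m, whereas F# comes from C# major. It is labeled IV.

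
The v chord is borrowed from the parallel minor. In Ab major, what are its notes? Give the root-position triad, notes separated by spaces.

v is built on scale degree 5, which is Eb in both Ab major and its parallel. Stacking thirds in Ab minor on Eb gives Eb–Gb–Bb.

Eb Gb Bb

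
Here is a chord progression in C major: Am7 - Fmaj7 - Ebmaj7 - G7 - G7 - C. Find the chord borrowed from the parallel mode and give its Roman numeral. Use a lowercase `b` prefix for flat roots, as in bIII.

bIIImaj7

C major has the diatonic set C, Dm, Em, F, G, Am, Bdim. Am7, Fmaj7, G7 and C are all diatonic. But Ebmaj7 (Eb–G–Bb–D) is foreign: the diatonic iii on degree 3 is Em, whereas Ebmaj7 comes from C minor. It is labeled bIIImaj7.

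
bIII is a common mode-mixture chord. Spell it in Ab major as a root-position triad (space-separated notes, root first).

Cb Eb Gb

The root of bIII is the lowered 3rd degree: C becomes Cb. Building the major chord from the parallel minor on Cb: Cb–Eb–Gb.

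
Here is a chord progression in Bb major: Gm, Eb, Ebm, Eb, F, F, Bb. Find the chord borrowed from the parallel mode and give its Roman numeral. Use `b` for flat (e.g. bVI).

The diatonic triads in Bb major are Bb, Cm, Dm, Eb, F, Gm, Adim. Gm, Eb, F and Bb all belong to that set. Ebm (Eb–Gb–Bb) is not: scale degree 4 in Bb major carries Eb (IV). In Bb minor the chord on that degree is Ebm, so here it functions as iv, borrowed from the parallel minor.

iv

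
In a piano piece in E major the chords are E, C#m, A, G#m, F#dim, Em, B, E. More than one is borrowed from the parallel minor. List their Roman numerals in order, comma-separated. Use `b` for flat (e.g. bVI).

ii°, i

The diatonic triads in E major are E, F#m, G#m, A, B, C#m, D#dim. E, C#m, A, G#m and B all belong to that set. F#dim (F#–A–C) doesn't fit — on degree 2 E major would have F#m (ii). F#dim is the degree-2 chord of E minor, so it is the borrowed ii°. Em (E–G–B) is not: scale degree 1 in E major carries E (I). In E minor the chord on that degree is Em, so here it functions as i, borrowed from the parallel minor.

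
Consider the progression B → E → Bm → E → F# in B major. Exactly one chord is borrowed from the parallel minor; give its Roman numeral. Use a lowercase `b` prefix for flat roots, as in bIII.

In B major the diatonic chords are B, C#m, D#m, E, F#, G#m, A#dim. Of the given chords, B, E and F# are diatonic. But Bm (B–D–F#) is foreign: the diatonic I on degree 1 is B, whereas Bm comes from B minor. It is labeled i.

i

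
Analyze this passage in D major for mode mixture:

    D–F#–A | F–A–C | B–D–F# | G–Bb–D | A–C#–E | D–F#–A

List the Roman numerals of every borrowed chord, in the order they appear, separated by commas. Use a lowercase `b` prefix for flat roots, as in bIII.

D major has the diatonic set D, Em, F#m, G, A, Bm, C#dim. D–F#–A = D, B–D–F# = Bm and A–C#–E = A all belong to that set. But F–A–C is foreign: the diatonic iii on degree 3 is F#m, whereas F comes from D minor. It is labeled bIII. But G–Bb–D is foreign: the diatonic IV on degree 4 is G, whereas Gm comes from D minor. It is labeled iv.

bIII, iv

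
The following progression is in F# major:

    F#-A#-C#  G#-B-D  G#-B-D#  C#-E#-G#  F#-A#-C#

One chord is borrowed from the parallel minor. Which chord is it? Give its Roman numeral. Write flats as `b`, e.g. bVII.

ii°

F# major has the diatonic set F#, G#m, A#m, B, C#, D#m, E#dim. F#–A#–C# = F#, G#–B–D# = G#m and C#–E#–G# = C# all belong to that set. But G#–B–D is foreign: the diatonic ii on degree 2 is G#m, whereas G#dim comes from F# minor. It is labeled ii°.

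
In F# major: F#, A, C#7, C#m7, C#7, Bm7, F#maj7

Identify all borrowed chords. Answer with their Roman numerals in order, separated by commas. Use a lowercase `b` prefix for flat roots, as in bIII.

bIII, v7, iv7

F# major has the diatonic set F#, G#m, A#m, B, C#, D#m, E#dim. Of the given chords, F#, C#7 and F#maj7 are diatonic. A (A–C#–E) doesn't fit — on degree 3 F# major would have A#m (iii). A is the degree-3 chord of F# minor, so it is the borrowed bIII. C#m7 (C#–E–G#–B) doesn't fit — on degree 5 F# major would have C# (V). C#m7 is the degree-5 chord of F# minor, so it is the borrowed v7. Bm7 (B–D–F#–A) doesn't fit — on degree 4 F# major would have B (IV). Bm7 is the degree-4 chord of F# minor, so it is the borrowed iv7.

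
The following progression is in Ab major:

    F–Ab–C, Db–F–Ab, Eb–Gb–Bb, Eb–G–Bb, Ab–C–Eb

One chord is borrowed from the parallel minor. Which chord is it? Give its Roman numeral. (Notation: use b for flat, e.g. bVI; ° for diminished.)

Ab major has the diatonic set Ab, Bbm, Cm, Db, Eb, Fm, Gdim. F–Ab–C = Fm, Db–F–Ab = Db, Eb–G–Bb = Eb and Ab–C–Eb = Ab are all diatonic. Eb–Gb–Bb doesn't fit — on degree 5 Ab major would have Eb (V). Ebm is the degree-5 chord of Ab minor, so it is the borrowed v.

v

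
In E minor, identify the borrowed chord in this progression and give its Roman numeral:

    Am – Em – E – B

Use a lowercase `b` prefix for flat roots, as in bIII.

I

In E minor (with V from harmonic minor) the diatonic chords are Em, F#dim, G, Am, B, C, D. Am, Em and B all belong to that set. E (E–G#–B) is not: scale degree 1 in E minor carries Em (i). In E major the chord on that degree is E, so here it functions as I, borrowed from the parallel major.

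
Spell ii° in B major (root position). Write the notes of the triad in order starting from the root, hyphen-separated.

C#-E-G

ii° is built on scale degree 2, which is C# in both B major and its parallel. Building the diminished chord from the parallel minor on C#: C#–E–G.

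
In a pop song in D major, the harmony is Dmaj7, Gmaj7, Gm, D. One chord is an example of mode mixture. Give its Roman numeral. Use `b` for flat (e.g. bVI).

iv

D major has the diatonic set D, Em, F#m, G, A, Bm, C#dim. Dmaj7, Gmaj7 and D all belong to that set. Gm (G–Bb–D) doesn't fit — on degree 4 D major would have G (IV). Gm is the degree-4 chord of D minor, so it is the borrowed iv.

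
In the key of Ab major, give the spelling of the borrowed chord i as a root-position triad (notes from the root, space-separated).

The root, Ab, is scale degree 1 — the same note in Ab major and Ab minor; only the chord quality changes. Building the minor chord from the parallel minor on Ab: Ab–Cb–Eb.

Ab Cb Eb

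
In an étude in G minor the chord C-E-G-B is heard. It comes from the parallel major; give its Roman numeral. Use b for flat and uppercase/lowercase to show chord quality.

The root C is the diatonic 4th degree of G minor; the borrowing shows in the chord quality. Diatonically G minor has Cm (iv) on that degree; C–E–G–B is instead the major-seventh chord native to G major, so it takes the label IVmaj7.

IVmaj7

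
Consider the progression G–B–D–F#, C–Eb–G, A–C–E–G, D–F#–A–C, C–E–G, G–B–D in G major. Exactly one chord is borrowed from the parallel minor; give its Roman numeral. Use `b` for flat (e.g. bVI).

The diatonic triads in G major are G, Am, Bm, C, D, Em, F#dim. G–B–D–F# = Gmaj7, A–C–E–G = Am7, D–F#–A–C = D7, C–E–G = C and G–B–D = G are all diatonic. But C–Eb–G is foreign: the diatonic IV on degree 4 is C, whereas Cm comes from G minor. It is labeled iv.

iv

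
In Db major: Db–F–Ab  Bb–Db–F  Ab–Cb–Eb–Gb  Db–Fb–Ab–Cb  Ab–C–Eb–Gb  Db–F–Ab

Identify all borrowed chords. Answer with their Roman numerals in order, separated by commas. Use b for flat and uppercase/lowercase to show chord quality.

v7, i7

The diatonic triads in Db major are Db, Ebm, Fm, Gb, Ab, Bbm, Cdim. Db–F–Ab = Db, Bb–Db–F = Bbm and Ab–C–Eb–Gb = Ab7 all belong to that set. But Ab–Cb–Eb–Gb is foreign: the diatonic V on degree 5 is Ab, whereas Abm7 comes from Db minor. It is labeled v7. But Db–Fb–Ab–Cb is foreign: the diatonic I on degree 1 is Db, whereas Dbm7 comes from Db minor. It is labeled i7.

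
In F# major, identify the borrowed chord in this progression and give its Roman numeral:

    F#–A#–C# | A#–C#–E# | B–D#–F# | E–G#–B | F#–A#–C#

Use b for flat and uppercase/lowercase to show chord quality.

bVII

F# major has the diatonic set F#, G#m, A#m, B, C#, D#m, E#dim. F#–A#–C# = F#, A#–C#–E# = A#m and B–D#–F# = B all belong to that set. E–G#–B doesn't fit — on degree 7 F# major would have E#dim (vii°). E is the degree-7 chord of F# minor, so it is the borrowed bVII.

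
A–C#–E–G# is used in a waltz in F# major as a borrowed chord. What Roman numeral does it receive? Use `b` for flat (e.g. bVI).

In F# major scale degree 3 is A#; A is its lowered form, from F# minor. A–C#–E–G# is a major-seventh chord — the form found in F# minor, not the diatonic iii (A#m). Borrowed into F# major it is written bIIImaj7.

bIIImaj7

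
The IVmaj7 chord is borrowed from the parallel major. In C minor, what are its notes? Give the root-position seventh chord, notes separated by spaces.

IVmaj7 is built on scale degree 4, which is F in both C minor and its parallel. Stacking thirds in C major on F gives F–A–C–E.

F A C E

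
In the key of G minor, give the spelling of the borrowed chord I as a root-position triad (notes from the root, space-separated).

I is built on scale degree 1, which is G in both G minor and its parallel. In G major the chord on G is G–B–D.

G B D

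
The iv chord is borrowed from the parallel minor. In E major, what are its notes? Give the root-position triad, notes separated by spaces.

A C E

iv is built on scale degree 4, which is A in both E major and its parallel. Stacking thirds in E minor on A gives A–C–E.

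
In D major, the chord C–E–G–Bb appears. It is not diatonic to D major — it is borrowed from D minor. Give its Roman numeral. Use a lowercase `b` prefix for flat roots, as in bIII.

C is the lowered form of scale degree 7 in D major (the diatonic degree 7 is C#). Diatonically D major has C#dim (vii°) on that degree; C–E–G–Bb is instead the dominant-seventh chord native to D minor, so it takes the label bVII7.

bVII7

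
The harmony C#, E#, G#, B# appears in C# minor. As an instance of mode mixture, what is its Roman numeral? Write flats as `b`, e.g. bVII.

C# is scale degree 1 in C# minor. Diatonically C# minor has C#m (i) on that degree; C#–E#–G#–B# is instead the major-seventh chord native to C# major, so it takes the label Imaj7.

Imaj7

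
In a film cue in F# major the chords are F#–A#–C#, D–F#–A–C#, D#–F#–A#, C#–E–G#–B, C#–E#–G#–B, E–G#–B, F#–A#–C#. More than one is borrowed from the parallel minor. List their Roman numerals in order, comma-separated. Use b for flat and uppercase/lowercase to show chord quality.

The diatonic triads in F# major are F#, G#m, A#m, B, C#, D#m, E#dim. F#–A#–C# = F#, D#–F#–A# = D#m and C#–E#–G#–B = C#7 all belong to that set. But D–F#–A–C# is foreign: the diatonic vi on degree 6 is D#m, whereas Dmaj7 comes from F# minor. It is labeled bVImaj7. But C#–E–G#–B is foreign: the diatonic V on degree 5 is C#, whereas C#m7 comes from F# minor. It is labeled v7. E–G#–B doesn't fit — on degree 7 F# major would have E#dim (vii°). E is the degree-7 chord of F# minor, so it is the borrowed bVII.

bVImaj7, v7, bVII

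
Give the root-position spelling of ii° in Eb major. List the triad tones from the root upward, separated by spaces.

F Ab Cb

The root, F, is scale degree 2 — the same note in Eb major and Eb minor; only the chord quality changes. Building the diminished chord from the parallel minor on F: F–Ab–Cb.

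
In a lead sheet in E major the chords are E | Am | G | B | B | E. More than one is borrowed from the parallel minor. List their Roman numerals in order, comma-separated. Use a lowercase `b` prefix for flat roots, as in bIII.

iv, bIII

The diatonic triads in E major are E, F#m, G#m, A, B, C#m, D#dim. E and B both belong to that set. Am (A–C–E) is not: scale degree 4 in E major carries A (IV). In E minor the chord on that degree is Am, so here it functions as iv, borrowed from the parallel minor. G (G–B–D) is not: scale degree 3 in E major carries G#m (iii). In E minor the chord on that degree is G, so here it functions as bIII, borrowed from the parallel minor.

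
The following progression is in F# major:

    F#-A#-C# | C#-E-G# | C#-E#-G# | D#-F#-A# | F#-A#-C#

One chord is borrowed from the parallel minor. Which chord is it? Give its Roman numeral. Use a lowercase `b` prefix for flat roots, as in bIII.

F# major has the diatonic set F#, G#m, A#m, B, C#, D#m, E#dim. F#–A#–C# = F#, C#–E#–G# = C# and D#–F#–A# = D#m are all diatonic. C#–E–G# doesn't fit — on degree 5 F# major would have C# (V). C#m is the degree-5 chord of F# minor, so it is the borrowed v.

v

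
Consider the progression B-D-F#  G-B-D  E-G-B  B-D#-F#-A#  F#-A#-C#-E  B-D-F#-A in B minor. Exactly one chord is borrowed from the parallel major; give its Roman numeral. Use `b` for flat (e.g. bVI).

Imaj7

B minor has the diatonic set Bm, C#dim, D, Em, F#, G, A (with V from harmonic minor). B–D–F# = Bm, G–B–D = G, E–G–B = Em, F#–A#–C#–E = F#7 and B–D–F#–A = Bm7 all belong to that set. B–D#–F#–A# is not: scale degree 1 in B minor carries Bm (i). In B major the chord on that degree is Bmaj7, so here it functions as Imaj7, borrowed from the parallel major.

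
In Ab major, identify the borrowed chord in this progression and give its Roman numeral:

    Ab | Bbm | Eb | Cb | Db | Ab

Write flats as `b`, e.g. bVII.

bIII

The diatonic triads in Ab major are Ab, Bbm, Cm, Db, Eb, Fm, Gdim. Ab, Bbm, Eb and Db are all diatonic. Cb (Cb–Eb–Gb) doesn't fit — on degree 3 Ab major would have Cm (iii). Cb is the degree-3 chord of Ab minor, so it is the borrowed bIII.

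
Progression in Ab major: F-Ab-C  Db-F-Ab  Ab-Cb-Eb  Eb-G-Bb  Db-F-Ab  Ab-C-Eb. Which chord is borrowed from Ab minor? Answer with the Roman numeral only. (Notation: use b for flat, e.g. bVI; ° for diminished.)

i

In Ab major the diatonic chords are Ab, Bbm, Cm, Db, Eb, Fm, Gdim. F–Ab–C = Fm, Db–F–Ab = Db, Eb–G–Bb = Eb and Ab–C–Eb = Ab are all diatonic. Ab–Cb–Eb doesn't fit — on degree 1 Ab major would have Ab (I). Abm is the degree-1 chord of Ab minor, so it is the borrowed i.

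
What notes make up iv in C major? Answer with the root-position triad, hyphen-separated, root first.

F-Ab-C

The root, F, is scale degree 4 — the same note in C major and C minor; only the chord quality changes. Building the minor chord from the parallel minor on F: F–Ab–C.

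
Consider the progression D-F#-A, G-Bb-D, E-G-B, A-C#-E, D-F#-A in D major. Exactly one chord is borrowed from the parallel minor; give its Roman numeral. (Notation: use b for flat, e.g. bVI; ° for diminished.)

iv

The diatonic triads in D major are D, Em, F#m, G, A, Bm, C#dim. D–F#–A = D, E–G–B = Em and A–C#–E = A are all diatonic. G–Bb–D is not: scale degree 4 in D major carries G (IV). In D minor the chord on that degree is Gm, so here it functions as iv, borrowed from the parallel minor.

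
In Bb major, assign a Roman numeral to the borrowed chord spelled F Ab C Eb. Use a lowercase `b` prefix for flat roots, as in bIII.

The root F is the diatonic 5th degree of Bb major; the borrowing shows in the chord quality. Diatonically Bb major has F (V) on that degree; F–Ab–C–Eb is instead the minor-seventh chord native to Bb minor, so it takes the label v7.

v7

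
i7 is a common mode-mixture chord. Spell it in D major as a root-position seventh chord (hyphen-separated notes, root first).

D-F-A-C

i7 is built on scale degree 1, which is D in both D major and its parallel. Stacking thirds in D minor on D gives D–F–A–C.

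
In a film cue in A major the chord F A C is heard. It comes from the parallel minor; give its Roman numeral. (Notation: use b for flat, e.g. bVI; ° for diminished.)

The root F is the lowered 6th scale degree — diatonically A major has F# there. The diatonic chord on degree 6 would be F#m (vi), but F–A–C is the major chord from A minor. As a borrowed chord it is labeled bVI.

bVI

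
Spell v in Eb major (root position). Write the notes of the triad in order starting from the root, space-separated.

Bb Db F

The root, Bb, is scale degree 5 — the same note in Eb major and Eb minor; only the chord quality changes. Stacking thirds in Eb minor on Bb gives Bb–Db–F.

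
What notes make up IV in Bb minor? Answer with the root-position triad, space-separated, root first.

Eb G Bb

IV is built on scale degree 4, which is Eb in both Bb minor and its parallel. Stacking thirds in Bb major on Eb gives Eb–G–Bb.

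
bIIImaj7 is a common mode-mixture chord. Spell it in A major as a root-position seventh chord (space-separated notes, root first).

bIIImaj7 is built on the lowered scale degree 3. In A major degree 3 is C#; lowered it becomes C. Stacking thirds in A minor on C gives C–E–G–B.

C E G B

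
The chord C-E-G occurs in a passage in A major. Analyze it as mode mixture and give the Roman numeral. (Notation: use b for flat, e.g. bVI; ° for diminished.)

C is the lowered form of scale degree 3 in A major (the diatonic degree 3 is C#). Diatonically A major has C#m (iii) on that degree; C–E–G is instead the major chord native to A minor, so it takes the label bIII.

bIII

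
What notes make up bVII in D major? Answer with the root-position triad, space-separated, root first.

C E G

The root of bVII is the lowered 7th degree: C# becomes C. Building the major chord from the parallel minor on C: C–E–G.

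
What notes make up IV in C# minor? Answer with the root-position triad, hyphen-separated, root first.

IV is built on scale degree 4, which is F# in both C# minor and its parallel. In C# major the chord on F# is F#–A#–C#.

F#-A#-C#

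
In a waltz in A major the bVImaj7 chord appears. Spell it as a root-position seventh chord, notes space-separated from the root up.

F A C E

Scale degree 6 in A major is F#. bVImaj7 uses the lowered form, F, taken from A minor. Stacking thirds in A minor on F gives F–A–C–E.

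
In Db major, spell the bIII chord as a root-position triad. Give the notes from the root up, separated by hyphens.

Fb-Ab-Cb

Scale degree 3 in Db major is F. bIII uses the lowered form, Fb, taken from Db minor. Building the major chord from the parallel minor on Fb: Fb–Ab–Cb.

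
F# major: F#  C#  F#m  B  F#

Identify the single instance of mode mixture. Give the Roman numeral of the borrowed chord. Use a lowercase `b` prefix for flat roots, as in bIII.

F# major has the diatonic set F#, G#m, A#m, B, C#, D#m, E#dim. Of the given chords, F#, C# and B are diatonic. But F#m (F#–A–C#) is foreign: the diatonic I on degree 1 is F#, whereas F#m comes from F# minor. It is labeled i.

i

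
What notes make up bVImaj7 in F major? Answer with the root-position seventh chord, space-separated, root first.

Db F Ab C

bVImaj7 is built on the lowered scale degree 6. In F major degree 6 is D; lowered it becomes Db. Stacking thirds in F minor on Db gives Db–F–Ab–C.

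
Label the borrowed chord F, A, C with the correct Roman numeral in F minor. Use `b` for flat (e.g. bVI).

F is scale degree 1 in F minor. Diatonically F minor has Fm (i) on that degree; F–A–C is instead the major chord native to F major, so it takes the label I.

I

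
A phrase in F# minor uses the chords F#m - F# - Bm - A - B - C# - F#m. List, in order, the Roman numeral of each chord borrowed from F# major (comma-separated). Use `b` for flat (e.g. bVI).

In F# minor (with V from harmonic minor) the diatonic chords are F#m, G#dim, A, Bm, C#, D, E. Of the given chords, F#m, Bm, A and C# are diatonic. But F# (F#–A#–C#) is foreign: the diatonic i on degree 1 is F#m, whereas F# comes from F# major. It is labeled I. B (B–D#–F#) doesn't fit — on degree 4 F# minor would have Bm (iv). B is the degree-4 chord of F# major, so it is the borrowed IV.

I, IV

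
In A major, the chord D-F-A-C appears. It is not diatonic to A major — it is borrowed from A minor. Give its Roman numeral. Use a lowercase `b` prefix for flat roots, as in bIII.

iv7

D is scale degree 4 in A major. Diatonically A major has D (IV) on that degree; D–F–A–C is instead the minor-seventh chord native to A minor, so it takes the label iv7.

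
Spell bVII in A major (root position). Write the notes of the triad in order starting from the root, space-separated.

The root of bVII is the lowered 7th degree: G# becomes G. Stacking thirds in A minor on G gives G–B–D.

G B D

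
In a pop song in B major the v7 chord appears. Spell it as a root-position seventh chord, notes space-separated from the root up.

v7 is built on scale degree 5, which is F# in both B major and its parallel. In B minor the chord on F# is F#–A–C#–E.

F# A C# E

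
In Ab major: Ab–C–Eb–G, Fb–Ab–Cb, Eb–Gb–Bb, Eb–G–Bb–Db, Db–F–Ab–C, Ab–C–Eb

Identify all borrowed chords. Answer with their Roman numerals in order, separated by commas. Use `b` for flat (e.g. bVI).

bVI, v

The diatonic triads in Ab major are Ab, Bbm, Cm, Db, Eb, Fm, Gdim. Of the given chords, Ab–C–Eb–G = Abmaj7, Eb–G–Bb–Db = Eb7, Db–F–Ab–C = Dbmaj7 and Ab–C–Eb = Ab are diatonic. Fb–Ab–Cb is not: scale degree 6 in Ab major carries Fm (vi). In Ab minor the chord on that degree is Fb, so here it functions as bVI, borrowed from the parallel minor. But Eb–Gb–Bb is foreign: the diatonic V on degree 5 is Eb, whereas Ebm comes from Ab minor. It is labeled v.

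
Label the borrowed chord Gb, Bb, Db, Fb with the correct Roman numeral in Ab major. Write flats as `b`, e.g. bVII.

In Ab major scale degree 7 is G; Gb is its lowered form, from Ab minor. Gb–Bb–Db–Fb is a dominant-seventh chord — the form found in Ab minor, not the diatonic vii° (Gdim). Borrowed into Ab major it is written bVII7.

bVII7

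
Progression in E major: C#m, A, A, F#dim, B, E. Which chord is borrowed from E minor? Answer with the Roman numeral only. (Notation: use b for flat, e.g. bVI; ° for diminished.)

ii°

E major has the diatonic set E, F#m, G#m, A, B, C#m, D#dim. Of the given chords, C#m, A, B and E are diatonic. But F#dim (F#–A–C) is foreign: the diatonic ii on degree 2 is F#m, whereas F#dim comes from E minor. It is labeled ii°.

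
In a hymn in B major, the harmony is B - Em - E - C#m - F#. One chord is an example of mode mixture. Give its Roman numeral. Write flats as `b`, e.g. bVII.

iv

In B major the diatonic chords are B, C#m, D#m, E, F#, G#m, A#dim. B, E, C#m and F# all belong to that set. Em (E–G–B) doesn't fit — on degree 4 B major would have E (IV). Em is the degree-4 chord of B minor, so it is the borrowed iv.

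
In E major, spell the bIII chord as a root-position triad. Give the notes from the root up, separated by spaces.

G B D

The root of bIII is the lowered 3rd degree: G# becomes G. Building the major chord from the parallel minor on G: G–B–D.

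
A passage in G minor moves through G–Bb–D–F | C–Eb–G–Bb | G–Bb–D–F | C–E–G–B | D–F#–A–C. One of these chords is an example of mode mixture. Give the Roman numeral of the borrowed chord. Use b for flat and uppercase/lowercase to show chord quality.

The diatonic triads in G minor (with V from harmonic minor) are Gm, Adim, Bb, Cm, D, Eb, F. G–Bb–D–F = Gm7, C–Eb–G–Bb = Cm7 and D–F#–A–C = D7 are all diatonic. C–E–G–B is not: scale degree 4 in G minor carries Cm (iv). In G major the chord on that degree is Cmaj7, so here it functions as IVmaj7, borrowed from the parallel major.

IVmaj7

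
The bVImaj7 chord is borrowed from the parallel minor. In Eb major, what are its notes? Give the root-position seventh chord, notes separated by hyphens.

bVImaj7 is built on the lowered scale degree 6. In Eb major degree 6 is C; lowered it becomes Cb. In Eb minor the chord on Cb is Cb–Eb–Gb–Bb.

Cb-Eb-Gb-Bb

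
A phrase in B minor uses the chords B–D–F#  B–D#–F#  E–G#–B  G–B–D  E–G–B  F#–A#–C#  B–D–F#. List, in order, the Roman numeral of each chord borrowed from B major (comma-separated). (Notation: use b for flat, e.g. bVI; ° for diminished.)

I, IV

In B minor (with V from harmonic minor) the diatonic chords are Bm, C#dim, D, Em, F#, G, A. B–D–F# = Bm, G–B–D = G, E–G–B = Em and F#–A#–C# = F# all belong to that set. B–D#–F# is not: scale degree 1 in B minor carries Bm (i). In B major the chord on that degree is B, so here it functions as I, borrowed from the parallel major. E–G#–B doesn't fit — on degree 4 B minor would have Em (iv). E is the degree-4 chord of B major, so it is the borrowed IV.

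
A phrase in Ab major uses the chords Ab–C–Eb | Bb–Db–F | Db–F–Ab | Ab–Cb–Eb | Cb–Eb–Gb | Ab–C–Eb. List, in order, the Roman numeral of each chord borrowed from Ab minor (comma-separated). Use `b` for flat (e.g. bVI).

i, bIII

In Ab major the diatonic chords are Ab, Bbm, Cm, Db, Eb, Fm, Gdim. Ab–C–Eb = Ab, Bb–Db–F = Bbm and Db–F–Ab = Db are all diatonic. Ab–Cb–Eb doesn't fit — on degree 1 Ab major would have Ab (I). Abm is the degree-1 chord of Ab minor, so it is the borrowed i. Cb–Eb–Gb is not: scale degree 3 in Ab major carries Cm (iii). In Ab minor the chord on that degree is Cb, so here it functions as bIII, borrowed from the parallel minor.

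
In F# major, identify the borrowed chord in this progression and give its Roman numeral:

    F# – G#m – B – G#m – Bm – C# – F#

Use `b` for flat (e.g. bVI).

iv

F# major has the diatonic set F#, G#m, A#m, B, C#, D#m, E#dim. F#, G#m, B and C# are all diatonic. Bm (B–D–F#) is not: scale degree 4 in F# major carries B (IV). In F# minor the chord on that degree is Bm, so here it functions as iv, borrowed from the parallel minor.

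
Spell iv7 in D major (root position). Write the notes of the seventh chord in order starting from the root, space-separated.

The root, G, is scale degree 4 — the same note in D major and D minor; only the chord quality changes. In D minor the chord on G is G–Bb–D–F.

G Bb D F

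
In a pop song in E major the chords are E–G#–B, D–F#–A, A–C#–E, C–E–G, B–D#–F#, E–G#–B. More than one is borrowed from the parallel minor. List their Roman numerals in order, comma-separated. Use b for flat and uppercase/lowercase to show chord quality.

bVII, bVI

In E major the diatonic chords are E, F#m, G#m, A, B, C#m, D#dim. E–G#–B = E, A–C#–E = A and B–D#–F# = B all belong to that set. D–F#–A is not: scale degree 7 in E major carries D#dim (vii°). In E minor the chord on that degree is D, so here it functions as bVII, borrowed from the parallel minor. C–E–G is not: scale degree 6 in E major carries C#m (vi). In E minor the chord on that degree is C, so here it functions as bVI, borrowed from the parallel minor.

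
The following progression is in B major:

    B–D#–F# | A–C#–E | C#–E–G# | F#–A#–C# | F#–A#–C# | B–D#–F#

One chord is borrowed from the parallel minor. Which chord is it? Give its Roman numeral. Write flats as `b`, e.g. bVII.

B major has the diatonic set B, C#m, D#m, E, F#, G#m, A#dim. B–D#–F# = B, C#–E–G# = C#m and F#–A#–C# = F# all belong to that set. But A–C#–E is foreign: the diatonic vii° on degree 7 is A#dim, whereas A comes from B minor. It is labeled bVII.

bVII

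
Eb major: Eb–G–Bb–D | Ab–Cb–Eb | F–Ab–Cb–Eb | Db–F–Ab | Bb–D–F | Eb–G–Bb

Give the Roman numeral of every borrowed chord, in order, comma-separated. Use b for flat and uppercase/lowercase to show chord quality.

Eb major has the diatonic set Eb, Fm, Gm, Ab, Bb, Cm, Ddim. Eb–G–Bb–D = Ebmaj7, Bb–D–F = Bb and Eb–G–Bb = Eb all belong to that set. Ab–Cb–Eb doesn't fit — on degree 4 Eb major would have Ab (IV). Abm is the degree-4 chord of Eb minor, so it is the borrowed iv. F–Ab–Cb–Eb doesn't fit — on degree 2 Eb major would have Fm (ii). Fm7b5 is the degree-2 chord of Eb minor, so it is the borrowed iiø7. But Db–F–Ab is foreign: the diatonic vii° on degree 7 is Ddim, whereas Db comes from Eb minor. It is labeled bVII.

iv, iiø7, bVII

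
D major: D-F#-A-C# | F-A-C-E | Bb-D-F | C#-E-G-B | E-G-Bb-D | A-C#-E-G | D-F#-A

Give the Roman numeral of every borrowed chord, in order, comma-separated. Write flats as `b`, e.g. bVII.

bIIImaj7, bVI, iiø7

The diatonic triads in D major are D, Em, F#m, G, A, Bm, C#dim. D–F#–A–C# = Dmaj7, C#–E–G–B = C#m7b5, A–C#–E–G = A7 and D–F#–A = D all belong to that set. F–A–C–E doesn't fit — on degree 3 D major would have F#m (iii). Fmaj7 is the degree-3 chord of D minor, so it is the borrowed bIIImaj7. But Bb–D–F is foreign: the diatonic vi on degree 6 is Bm, whereas Bb comes from D minor. It is labeled bVI. E–G–Bb–D is not: scale degree 2 in D major carries Em (ii). In D minor the chord on that degree is Em7b5, so here it functions as iiø7, borrowed from the parallel minor.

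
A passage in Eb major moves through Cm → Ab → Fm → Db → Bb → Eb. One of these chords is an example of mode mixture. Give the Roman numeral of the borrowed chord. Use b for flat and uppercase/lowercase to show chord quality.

In Eb major the diatonic chords are Eb, Fm, Gm, Ab, Bb, Cm, Ddim. Of the given chords, Cm, Ab, Fm, Bb and Eb are diatonic. But Db (Db–F–Ab) is foreign: the diatonic vii° on degree 7 is Ddim, whereas Db comes from Eb minor. It is labeled bVII.

bVII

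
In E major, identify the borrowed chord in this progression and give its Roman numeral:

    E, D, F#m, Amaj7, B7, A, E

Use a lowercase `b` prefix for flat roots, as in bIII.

E major has the diatonic set E, F#m, G#m, A, B, C#m, D#dim. E, F#m, Amaj7, B7 and A all belong to that set. D (D–F#–A) is not: scale degree 7 in E major carries D#dim (vii°). In E minor the chord on that degree is D, so here it functions as bVII, borrowed from the parallel minor.

bVII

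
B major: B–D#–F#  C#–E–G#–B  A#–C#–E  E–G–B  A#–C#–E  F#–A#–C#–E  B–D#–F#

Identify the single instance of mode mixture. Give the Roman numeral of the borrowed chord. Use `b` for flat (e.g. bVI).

In B major the diatonic chords are B, C#m, D#m, E, F#, G#m, A#dim. B–D#–F# = B, C#–E–G#–B = C#m7, A#–C#–E = A#dim and F#–A#–C#–E = F#7 all belong to that set. But E–G–B is foreign: the diatonic IV on degree 4 is E, whereas Em comes from B minor. It is labeled iv.

iv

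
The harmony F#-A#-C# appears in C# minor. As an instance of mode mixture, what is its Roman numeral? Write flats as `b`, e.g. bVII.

IV

The root F# is the diatonic 4th degree of C# minor; the borrowing shows in the chord quality. F#–A#–C# is a major chord — the form found in C# major, not the diatonic iv (F#m). Borrowed into C# minor it is written IV.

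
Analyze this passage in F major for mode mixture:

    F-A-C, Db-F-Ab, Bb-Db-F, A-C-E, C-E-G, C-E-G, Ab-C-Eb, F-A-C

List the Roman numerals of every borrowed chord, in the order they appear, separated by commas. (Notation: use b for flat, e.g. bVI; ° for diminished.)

In F major the diatonic chords are F, Gm, Am, Bb, C, Dm, Edim. F–A–C = F, A–C–E = Am and C–E–G = C all belong to that set. But Db–F–Ab is foreign: the diatonic vi on degree 6 is Dm, whereas Db comes from F minor. It is labeled bVI. Bb–Db–F is not: scale degree 4 in F major carries Bb (IV). In F minor the chord on that degree is Bbm, so here it functions as iv, borrowed from the parallel minor. But Ab–C–Eb is foreign: the diatonic iii on degree 3 is Am, whereas Ab comes from F minor. It is labeled bIII.

bVI, iv, bIII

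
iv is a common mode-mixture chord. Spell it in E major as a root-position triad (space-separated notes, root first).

A C E

iv is built on scale degree 4, which is A in both E major and its parallel. Stacking thirds in E minor on A gives A–C–E.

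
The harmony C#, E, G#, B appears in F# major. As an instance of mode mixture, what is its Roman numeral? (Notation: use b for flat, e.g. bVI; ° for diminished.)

v7

C# is scale degree 5 in F# major. C#–E–G#–B is a minor-seventh chord — the form found in F# minor, not the diatonic V (C#). Borrowed into F# major it is written v7.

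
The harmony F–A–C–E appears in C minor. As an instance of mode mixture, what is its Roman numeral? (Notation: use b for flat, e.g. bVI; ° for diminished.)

The root F is the diatonic 4th degree of C minor; the borrowing shows in the chord quality. F–A–C–E is a major-seventh chord — the form found in C major, not the diatonic iv (Fm). Borrowed into C minor it is written IVmaj7.

IVmaj7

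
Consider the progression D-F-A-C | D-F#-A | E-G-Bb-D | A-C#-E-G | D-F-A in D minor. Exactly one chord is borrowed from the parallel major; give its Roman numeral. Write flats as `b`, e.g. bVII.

D minor has the diatonic set Dm, Edim, F, Gm, A, Bb, C (with V from harmonic minor). Of the given chords, D–F–A–C = Dm7, E–G–Bb–D = Em7b5, A–C#–E–G = A7 and D–F–A = Dm are diatonic. D–F#–A is not: scale degree 1 in D minor carries Dm (i). In D major the chord on that degree is D, so here it functions as I, borrowed from the parallel major.

I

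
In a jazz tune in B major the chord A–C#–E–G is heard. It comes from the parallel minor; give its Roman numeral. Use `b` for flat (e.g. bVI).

bVII7

A is the lowered form of scale degree 7 in B major (the diatonic degree 7 is A#). The diatonic chord on degree 7 would be A#dim (vii°), but A–C#–E–G is the dominant-seventh chord from B minor. As a borrowed chord it is labeled bVII7.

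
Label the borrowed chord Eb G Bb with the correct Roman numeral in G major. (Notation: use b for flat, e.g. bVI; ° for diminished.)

In G major scale degree 6 is E; Eb is its lowered form, from G minor. The diatonic chord on degree 6 would be Em (vi), but Eb–G–Bb is the major chord from G minor. As a borrowed chord it is labeled bVI.

bVI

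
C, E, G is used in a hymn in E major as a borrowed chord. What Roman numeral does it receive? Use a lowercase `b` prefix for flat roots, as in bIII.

In E major scale degree 6 is C#; C is its lowered form, from E minor. C–E–G is a major chord — the form found in E minor, not the diatonic vi (C#m). Borrowed into E major it is written bVI.

bVI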